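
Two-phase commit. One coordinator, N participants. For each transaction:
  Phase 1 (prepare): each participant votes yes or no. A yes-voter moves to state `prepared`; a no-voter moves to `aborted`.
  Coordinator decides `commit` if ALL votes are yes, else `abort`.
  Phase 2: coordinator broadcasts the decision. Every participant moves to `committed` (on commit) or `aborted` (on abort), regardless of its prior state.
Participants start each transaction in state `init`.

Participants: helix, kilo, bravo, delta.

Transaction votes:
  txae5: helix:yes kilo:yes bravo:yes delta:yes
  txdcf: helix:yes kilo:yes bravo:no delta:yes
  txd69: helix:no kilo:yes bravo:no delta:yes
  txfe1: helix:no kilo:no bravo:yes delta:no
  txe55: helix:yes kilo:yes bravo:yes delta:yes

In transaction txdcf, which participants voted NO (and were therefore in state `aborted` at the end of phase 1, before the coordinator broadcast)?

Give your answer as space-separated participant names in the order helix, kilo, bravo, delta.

Txn txdcf phase 1: helix yes -> prepared; kilo yes -> prepared; bravo no -> aborted; delta yes -> prepared

Answer: bravo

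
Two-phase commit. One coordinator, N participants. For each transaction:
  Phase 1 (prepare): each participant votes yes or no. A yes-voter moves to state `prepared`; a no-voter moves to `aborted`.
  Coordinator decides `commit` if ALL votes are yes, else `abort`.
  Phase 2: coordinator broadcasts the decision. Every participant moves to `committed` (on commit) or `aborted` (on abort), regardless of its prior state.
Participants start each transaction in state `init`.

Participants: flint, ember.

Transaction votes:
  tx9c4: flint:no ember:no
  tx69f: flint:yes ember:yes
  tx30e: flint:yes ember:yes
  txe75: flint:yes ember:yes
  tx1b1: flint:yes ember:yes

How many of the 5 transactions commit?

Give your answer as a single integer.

tx9c4: no from flint, ember -> abort (commits=0)
tx69f: all yes -> commit (commits=1)
tx30e: all yes -> commit (commits=2)
txe75: all yes -> commit (commits=3)
tx1b1: all yes -> commit (commits=4)

Answer: 4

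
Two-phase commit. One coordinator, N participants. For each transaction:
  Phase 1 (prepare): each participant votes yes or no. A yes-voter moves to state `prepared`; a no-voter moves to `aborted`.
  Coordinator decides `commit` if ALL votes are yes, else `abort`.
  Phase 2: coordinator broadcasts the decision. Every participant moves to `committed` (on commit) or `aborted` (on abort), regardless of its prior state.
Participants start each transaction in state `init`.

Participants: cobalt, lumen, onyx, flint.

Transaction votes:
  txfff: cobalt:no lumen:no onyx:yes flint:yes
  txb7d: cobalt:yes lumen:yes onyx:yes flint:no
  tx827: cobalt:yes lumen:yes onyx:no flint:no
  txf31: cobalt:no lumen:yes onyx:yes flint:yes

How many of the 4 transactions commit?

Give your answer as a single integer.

txfff: no from cobalt, lumen -> abort (commits=0)
txb7d: no from flint -> abort (commits=0)
tx827: no from onyx, flint -> abort (commits=0)
txf31: no from cobalt -> abort (commits=0)

Answer: 0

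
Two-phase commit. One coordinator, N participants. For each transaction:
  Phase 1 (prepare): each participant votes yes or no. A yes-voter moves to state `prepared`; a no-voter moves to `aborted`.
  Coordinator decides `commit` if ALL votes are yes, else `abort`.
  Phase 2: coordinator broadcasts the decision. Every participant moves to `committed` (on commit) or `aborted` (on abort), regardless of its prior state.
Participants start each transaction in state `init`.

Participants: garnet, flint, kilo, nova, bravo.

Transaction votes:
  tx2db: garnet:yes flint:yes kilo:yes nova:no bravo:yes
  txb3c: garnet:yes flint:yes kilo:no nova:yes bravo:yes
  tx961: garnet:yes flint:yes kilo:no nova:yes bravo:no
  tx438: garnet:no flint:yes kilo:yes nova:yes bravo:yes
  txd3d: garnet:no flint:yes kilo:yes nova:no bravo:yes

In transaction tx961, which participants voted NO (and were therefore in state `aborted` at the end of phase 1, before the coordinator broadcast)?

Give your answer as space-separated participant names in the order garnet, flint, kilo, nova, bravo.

Txn tx961 phase 1: garnet yes -> prepared; flint yes -> prepared; kilo no -> aborted; nova yes -> prepared; bravo no -> aborted

Answer: kilo bravo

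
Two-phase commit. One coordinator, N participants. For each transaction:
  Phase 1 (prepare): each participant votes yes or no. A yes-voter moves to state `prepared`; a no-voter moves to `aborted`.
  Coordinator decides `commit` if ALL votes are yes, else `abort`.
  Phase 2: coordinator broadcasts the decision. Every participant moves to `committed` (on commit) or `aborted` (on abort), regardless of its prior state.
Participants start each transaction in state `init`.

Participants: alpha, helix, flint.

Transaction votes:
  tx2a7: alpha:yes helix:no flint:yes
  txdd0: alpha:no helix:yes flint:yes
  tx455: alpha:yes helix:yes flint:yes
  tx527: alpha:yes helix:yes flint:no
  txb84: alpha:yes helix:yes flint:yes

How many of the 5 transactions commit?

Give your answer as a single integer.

tx2a7: no from helix -> abort (commits=0)
txdd0: no from alpha -> abort (commits=0)
tx455: all yes -> commit (commits=1)
tx527: no from flint -> abort (commits=1)
txb84: all yes -> commit (commits=2)

Answer: 2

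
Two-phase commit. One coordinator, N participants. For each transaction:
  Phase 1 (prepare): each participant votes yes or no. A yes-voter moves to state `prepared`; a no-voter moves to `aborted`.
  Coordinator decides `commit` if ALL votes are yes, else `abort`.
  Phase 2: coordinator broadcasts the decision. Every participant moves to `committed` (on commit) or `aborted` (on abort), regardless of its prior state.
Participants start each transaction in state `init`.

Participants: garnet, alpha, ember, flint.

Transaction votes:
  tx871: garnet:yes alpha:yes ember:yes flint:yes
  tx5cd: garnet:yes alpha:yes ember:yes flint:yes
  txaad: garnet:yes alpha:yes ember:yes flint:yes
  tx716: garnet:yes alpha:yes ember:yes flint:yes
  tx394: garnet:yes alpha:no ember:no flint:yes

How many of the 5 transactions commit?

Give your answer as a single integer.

Answer: 4

Derivation:
tx871: all yes -> commit (commits=1)
tx5cd: all yes -> commit (commits=2)
txaad: all yes -> commit (commits=3)
tx716: all yes -> commit (commits=4)
tx394: no from alpha, ember -> abort (commits=4)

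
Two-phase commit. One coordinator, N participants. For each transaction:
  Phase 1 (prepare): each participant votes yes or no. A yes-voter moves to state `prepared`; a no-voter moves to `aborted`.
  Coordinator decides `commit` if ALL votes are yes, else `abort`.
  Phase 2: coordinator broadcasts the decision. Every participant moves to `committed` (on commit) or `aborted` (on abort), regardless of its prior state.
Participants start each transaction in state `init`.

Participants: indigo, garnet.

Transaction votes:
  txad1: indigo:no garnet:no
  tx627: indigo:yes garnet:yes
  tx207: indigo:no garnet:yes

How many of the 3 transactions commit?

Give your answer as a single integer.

Answer: 1

Derivation:
txad1: no from indigo, garnet -> abort (commits=0)
tx627: all yes -> commit (commits=1)
tx207: no from indigo -> abort (commits=1)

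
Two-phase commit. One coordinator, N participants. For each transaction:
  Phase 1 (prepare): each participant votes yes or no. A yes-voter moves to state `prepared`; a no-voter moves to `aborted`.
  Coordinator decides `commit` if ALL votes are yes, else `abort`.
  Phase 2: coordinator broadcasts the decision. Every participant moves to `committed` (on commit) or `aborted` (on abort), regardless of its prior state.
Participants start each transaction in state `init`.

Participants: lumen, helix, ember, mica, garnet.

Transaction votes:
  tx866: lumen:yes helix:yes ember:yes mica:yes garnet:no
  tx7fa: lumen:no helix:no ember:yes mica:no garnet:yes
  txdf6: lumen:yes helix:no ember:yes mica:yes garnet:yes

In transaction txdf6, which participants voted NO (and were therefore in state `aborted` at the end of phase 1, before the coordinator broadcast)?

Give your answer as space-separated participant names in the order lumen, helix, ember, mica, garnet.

Answer: helix

Derivation:
Txn txdf6 phase 1: lumen yes -> prepared; helix no -> aborted; ember yes -> prepared; mica yes -> prepared; garnet yes -> prepared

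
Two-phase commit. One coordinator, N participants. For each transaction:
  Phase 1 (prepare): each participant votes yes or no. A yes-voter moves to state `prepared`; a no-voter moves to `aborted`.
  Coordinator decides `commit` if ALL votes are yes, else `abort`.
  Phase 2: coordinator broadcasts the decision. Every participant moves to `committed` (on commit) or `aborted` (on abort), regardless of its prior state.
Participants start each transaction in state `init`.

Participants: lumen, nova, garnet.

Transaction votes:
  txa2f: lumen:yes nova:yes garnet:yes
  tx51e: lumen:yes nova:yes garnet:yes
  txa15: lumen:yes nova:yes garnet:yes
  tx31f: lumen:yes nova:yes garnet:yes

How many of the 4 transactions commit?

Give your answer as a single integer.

txa2f: all yes -> commit (commits=1)
tx51e: all yes -> commit (commits=2)
txa15: all yes -> commit (commits=3)
tx31f: all yes -> commit (commits=4)

Answer: 4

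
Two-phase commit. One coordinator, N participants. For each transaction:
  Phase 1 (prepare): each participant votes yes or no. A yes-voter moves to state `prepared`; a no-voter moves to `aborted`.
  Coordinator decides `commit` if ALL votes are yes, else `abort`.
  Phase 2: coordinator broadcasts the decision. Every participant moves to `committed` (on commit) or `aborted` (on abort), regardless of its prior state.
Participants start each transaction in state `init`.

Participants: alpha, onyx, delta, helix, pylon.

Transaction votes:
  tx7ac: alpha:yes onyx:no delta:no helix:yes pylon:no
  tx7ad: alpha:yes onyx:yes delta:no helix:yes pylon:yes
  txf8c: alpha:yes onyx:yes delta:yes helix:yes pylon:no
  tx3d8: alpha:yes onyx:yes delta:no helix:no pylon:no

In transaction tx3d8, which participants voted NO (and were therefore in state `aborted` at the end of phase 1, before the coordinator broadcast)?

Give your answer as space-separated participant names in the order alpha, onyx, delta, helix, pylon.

Txn tx3d8 phase 1: alpha yes -> prepared; onyx yes -> prepared; delta no -> aborted; helix no -> aborted; pylon no -> aborted

Answer: delta helix pylon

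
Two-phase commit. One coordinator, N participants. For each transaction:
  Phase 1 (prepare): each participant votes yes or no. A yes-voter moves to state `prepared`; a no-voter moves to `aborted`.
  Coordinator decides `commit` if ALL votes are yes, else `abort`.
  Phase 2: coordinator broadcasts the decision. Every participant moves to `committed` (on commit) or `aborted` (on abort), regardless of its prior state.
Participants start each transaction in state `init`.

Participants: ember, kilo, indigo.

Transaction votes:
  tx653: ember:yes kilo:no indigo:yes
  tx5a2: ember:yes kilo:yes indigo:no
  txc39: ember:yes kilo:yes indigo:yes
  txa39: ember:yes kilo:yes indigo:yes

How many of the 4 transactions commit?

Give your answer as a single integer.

Answer: 2

Derivation:
tx653: no from kilo -> abort (commits=0)
tx5a2: no from indigo -> abort (commits=0)
txc39: all yes -> commit (commits=1)
txa39: all yes -> commit (commits=2)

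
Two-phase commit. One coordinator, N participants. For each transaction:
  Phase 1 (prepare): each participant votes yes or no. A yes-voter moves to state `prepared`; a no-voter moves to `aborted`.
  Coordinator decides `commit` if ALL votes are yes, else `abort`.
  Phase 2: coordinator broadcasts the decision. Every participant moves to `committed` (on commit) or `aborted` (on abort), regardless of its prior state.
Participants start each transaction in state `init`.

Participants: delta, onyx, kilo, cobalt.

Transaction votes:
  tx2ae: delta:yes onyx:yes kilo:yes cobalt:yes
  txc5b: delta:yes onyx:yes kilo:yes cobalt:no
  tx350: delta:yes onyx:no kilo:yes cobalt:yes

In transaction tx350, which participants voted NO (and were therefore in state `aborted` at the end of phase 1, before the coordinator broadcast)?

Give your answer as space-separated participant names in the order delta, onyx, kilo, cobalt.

Txn tx350 phase 1: delta yes -> prepared; onyx no -> aborted; kilo yes -> prepared; cobalt yes -> prepared

Answer: onyx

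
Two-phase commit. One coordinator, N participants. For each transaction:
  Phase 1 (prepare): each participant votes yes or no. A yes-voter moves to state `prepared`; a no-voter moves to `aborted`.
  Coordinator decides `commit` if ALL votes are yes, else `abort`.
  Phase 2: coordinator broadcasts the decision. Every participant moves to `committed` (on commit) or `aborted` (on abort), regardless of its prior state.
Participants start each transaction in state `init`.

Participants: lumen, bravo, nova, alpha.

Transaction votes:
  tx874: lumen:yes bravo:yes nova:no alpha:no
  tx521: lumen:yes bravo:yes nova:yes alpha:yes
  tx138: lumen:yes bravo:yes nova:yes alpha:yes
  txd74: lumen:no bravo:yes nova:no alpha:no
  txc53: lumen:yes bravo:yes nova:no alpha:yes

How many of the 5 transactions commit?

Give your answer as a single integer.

tx874: no from nova, alpha -> abort (commits=0)
tx521: all yes -> commit (commits=1)
tx138: all yes -> commit (commits=2)
txd74: no from lumen, nova, alpha -> abort (commits=2)
txc53: no from nova -> abort (commits=2)

Answer: 2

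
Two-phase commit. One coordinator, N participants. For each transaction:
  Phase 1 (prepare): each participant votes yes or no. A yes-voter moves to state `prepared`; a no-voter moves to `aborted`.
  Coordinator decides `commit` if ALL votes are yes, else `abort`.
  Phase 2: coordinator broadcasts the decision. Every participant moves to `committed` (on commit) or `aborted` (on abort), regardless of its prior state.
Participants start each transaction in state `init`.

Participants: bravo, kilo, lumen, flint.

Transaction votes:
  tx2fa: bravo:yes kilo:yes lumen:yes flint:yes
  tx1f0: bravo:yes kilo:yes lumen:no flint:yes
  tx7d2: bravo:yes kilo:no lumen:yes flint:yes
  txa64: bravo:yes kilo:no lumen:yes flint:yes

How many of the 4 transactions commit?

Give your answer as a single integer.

Answer: 1

Derivation:
tx2fa: all yes -> commit (commits=1)
tx1f0: no from lumen -> abort (commits=1)
tx7d2: no from kilo -> abort (commits=1)
txa64: no from kilo -> abort (commits=1)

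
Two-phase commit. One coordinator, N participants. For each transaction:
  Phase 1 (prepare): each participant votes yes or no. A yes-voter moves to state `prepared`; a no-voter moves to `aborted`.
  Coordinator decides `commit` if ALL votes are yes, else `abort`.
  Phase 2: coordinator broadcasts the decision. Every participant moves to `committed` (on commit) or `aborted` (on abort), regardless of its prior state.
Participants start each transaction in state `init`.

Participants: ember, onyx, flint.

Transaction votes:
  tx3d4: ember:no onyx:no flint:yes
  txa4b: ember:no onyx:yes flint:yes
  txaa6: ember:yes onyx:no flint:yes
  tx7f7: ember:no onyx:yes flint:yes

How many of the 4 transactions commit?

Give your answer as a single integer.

tx3d4: no from ember, onyx -> abort (commits=0)
txa4b: no from ember -> abort (commits=0)
txaa6: no from onyx -> abort (commits=0)
tx7f7: no from ember -> abort (commits=0)

Answer: 0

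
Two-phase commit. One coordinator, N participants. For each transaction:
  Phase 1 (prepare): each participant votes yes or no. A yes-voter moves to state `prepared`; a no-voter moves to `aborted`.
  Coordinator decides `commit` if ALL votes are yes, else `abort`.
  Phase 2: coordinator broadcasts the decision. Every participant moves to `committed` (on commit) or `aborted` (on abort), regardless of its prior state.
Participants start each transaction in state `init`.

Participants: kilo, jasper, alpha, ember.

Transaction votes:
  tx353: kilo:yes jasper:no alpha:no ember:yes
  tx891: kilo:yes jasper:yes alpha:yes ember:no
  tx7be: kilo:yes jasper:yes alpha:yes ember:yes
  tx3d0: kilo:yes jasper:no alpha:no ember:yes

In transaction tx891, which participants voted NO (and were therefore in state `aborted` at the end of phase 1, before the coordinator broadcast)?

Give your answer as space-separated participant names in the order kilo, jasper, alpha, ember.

Txn tx891 phase 1: kilo yes -> prepared; jasper yes -> prepared; alpha yes -> prepared; ember no -> aborted

Answer: ember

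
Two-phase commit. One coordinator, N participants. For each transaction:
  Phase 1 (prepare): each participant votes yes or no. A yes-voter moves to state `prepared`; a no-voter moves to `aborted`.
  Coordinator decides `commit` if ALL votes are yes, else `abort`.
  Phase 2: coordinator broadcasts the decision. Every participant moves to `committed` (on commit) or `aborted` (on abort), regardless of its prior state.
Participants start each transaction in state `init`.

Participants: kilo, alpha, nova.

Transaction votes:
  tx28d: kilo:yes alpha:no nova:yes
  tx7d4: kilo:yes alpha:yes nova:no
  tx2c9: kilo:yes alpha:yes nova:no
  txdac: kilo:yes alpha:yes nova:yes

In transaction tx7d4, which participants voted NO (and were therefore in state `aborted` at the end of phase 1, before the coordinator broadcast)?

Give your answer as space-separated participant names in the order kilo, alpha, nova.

Txn tx7d4 phase 1: kilo yes -> prepared; alpha yes -> prepared; nova no -> aborted

Answer: nova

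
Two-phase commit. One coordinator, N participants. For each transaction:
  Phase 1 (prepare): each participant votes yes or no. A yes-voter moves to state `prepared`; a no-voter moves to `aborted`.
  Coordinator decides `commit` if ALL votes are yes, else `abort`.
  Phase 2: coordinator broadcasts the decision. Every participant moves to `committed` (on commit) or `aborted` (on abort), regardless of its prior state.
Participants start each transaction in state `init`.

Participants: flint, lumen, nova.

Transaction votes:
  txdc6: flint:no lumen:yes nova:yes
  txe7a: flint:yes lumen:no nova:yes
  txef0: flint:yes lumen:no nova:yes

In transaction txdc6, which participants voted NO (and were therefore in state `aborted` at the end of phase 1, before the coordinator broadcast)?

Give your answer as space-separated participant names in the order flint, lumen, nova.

Answer: flint

Derivation:
Txn txdc6 phase 1: flint no -> aborted; lumen yes -> prepared; nova yes -> prepared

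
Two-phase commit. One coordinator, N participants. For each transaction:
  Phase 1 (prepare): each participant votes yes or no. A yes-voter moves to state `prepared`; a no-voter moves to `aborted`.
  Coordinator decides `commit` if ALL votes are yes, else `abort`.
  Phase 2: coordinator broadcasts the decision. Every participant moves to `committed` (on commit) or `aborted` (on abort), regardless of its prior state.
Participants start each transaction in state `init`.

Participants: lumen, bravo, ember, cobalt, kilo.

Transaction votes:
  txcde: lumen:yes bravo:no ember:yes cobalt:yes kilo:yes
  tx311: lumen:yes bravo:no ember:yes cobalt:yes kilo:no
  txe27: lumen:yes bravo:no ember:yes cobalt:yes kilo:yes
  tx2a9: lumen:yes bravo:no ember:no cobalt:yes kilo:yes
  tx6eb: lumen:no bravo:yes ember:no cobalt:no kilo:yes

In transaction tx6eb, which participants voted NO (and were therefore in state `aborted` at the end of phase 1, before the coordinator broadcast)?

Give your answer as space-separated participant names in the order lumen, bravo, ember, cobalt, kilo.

Txn tx6eb phase 1: lumen no -> aborted; bravo yes -> prepared; ember no -> aborted; cobalt no -> aborted; kilo yes -> prepared

Answer: lumen ember cobalt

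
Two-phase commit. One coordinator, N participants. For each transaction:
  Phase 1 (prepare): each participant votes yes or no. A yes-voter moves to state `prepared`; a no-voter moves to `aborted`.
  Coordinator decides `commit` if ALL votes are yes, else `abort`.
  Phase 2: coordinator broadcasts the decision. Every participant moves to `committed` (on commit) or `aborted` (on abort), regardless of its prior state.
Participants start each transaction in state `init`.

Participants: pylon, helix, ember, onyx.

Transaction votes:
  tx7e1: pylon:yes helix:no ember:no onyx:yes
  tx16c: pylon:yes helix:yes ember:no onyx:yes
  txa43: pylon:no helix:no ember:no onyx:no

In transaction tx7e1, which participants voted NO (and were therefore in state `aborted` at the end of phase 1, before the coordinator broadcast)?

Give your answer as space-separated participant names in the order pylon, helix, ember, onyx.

Txn tx7e1 phase 1: pylon yes -> prepared; helix no -> aborted; ember no -> aborted; onyx yes -> prepared

Answer: helix ember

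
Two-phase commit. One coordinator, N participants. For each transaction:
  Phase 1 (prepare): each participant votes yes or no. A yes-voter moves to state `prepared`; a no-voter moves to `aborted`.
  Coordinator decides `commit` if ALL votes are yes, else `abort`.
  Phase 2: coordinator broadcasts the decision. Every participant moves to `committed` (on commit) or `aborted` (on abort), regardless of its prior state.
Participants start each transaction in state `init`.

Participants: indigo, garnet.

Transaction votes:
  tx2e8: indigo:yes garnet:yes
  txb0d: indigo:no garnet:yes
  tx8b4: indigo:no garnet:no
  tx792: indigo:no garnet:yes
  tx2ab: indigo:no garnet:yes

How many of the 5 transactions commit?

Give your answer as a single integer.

tx2e8: all yes -> commit (commits=1)
txb0d: no from indigo -> abort (commits=1)
tx8b4: no from indigo, garnet -> abort (commits=1)
tx792: no from indigo -> abort (commits=1)
tx2ab: no from indigo -> abort (commits=1)

Answer: 1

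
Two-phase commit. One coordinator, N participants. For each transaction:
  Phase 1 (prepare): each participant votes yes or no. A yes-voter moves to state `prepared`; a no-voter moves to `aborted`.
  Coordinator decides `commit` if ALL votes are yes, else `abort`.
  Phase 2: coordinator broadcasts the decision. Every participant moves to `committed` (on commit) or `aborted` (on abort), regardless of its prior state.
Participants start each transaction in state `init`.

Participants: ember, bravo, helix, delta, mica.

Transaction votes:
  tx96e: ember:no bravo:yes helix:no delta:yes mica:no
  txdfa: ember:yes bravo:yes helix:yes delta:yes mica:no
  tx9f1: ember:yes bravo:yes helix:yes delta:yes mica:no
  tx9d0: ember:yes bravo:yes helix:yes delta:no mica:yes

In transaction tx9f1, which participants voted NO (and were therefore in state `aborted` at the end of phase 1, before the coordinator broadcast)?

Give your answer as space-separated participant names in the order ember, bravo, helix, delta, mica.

Answer: mica

Derivation:
Txn tx9f1 phase 1: ember yes -> prepared; bravo yes -> prepared; helix yes -> prepared; delta yes -> prepared; mica no -> aborted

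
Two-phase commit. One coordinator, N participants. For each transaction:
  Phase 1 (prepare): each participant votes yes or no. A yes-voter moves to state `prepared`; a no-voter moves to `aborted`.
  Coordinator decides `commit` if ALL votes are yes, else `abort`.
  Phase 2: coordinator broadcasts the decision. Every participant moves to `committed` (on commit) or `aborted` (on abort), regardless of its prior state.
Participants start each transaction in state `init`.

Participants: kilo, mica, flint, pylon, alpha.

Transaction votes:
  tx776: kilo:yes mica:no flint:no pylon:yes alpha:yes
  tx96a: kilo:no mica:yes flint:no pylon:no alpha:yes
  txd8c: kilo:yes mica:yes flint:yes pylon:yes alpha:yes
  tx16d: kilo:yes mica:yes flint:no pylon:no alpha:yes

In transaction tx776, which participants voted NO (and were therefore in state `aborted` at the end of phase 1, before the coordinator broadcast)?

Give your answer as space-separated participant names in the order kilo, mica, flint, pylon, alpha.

Txn tx776 phase 1: kilo yes -> prepared; mica no -> aborted; flint no -> aborted; pylon yes -> prepared; alpha yes -> prepared

Answer: mica flint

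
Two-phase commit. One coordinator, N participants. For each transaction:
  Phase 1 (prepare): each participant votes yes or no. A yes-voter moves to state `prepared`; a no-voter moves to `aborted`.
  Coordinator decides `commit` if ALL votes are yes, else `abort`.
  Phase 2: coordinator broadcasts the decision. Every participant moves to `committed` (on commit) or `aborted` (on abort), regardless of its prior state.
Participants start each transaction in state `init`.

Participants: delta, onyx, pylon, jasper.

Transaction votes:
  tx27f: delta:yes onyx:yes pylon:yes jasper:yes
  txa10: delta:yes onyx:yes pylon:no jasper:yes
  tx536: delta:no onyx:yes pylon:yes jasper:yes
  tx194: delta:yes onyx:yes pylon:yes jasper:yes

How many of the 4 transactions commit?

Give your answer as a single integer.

Answer: 2

Derivation:
tx27f: all yes -> commit (commits=1)
txa10: no from pylon -> abort (commits=1)
tx536: no from delta -> abort (commits=1)
tx194: all yes -> commit (commits=2)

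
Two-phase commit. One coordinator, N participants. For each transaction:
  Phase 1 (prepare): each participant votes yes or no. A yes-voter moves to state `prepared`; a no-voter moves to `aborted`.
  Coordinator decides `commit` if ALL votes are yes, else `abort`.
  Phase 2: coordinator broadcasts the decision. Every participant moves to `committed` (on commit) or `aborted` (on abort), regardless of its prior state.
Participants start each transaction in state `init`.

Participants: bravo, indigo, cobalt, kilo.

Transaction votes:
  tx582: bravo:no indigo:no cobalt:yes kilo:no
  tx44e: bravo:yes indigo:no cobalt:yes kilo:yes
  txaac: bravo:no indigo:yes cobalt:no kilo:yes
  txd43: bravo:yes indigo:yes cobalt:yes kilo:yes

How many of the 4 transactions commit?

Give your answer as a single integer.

tx582: no from bravo, indigo, kilo -> abort (commits=0)
tx44e: no from indigo -> abort (commits=0)
txaac: no from bravo, cobalt -> abort (commits=0)
txd43: all yes -> commit (commits=1)

Answer: 1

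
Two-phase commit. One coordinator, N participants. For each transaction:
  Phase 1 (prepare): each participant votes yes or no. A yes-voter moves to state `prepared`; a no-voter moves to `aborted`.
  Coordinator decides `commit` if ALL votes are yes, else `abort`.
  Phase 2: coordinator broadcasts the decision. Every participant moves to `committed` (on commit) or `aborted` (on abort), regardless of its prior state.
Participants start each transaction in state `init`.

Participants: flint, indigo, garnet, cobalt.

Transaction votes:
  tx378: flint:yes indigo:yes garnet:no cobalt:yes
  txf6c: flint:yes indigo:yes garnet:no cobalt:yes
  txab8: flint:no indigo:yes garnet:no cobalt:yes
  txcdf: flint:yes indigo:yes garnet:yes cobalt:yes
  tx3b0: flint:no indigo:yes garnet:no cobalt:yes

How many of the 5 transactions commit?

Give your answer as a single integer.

tx378: no from garnet -> abort (commits=0)
txf6c: no from garnet -> abort (commits=0)
txab8: no from flint, garnet -> abort (commits=0)
txcdf: all yes -> commit (commits=1)
tx3b0: no from flint, garnet -> abort (commits=1)

Answer: 1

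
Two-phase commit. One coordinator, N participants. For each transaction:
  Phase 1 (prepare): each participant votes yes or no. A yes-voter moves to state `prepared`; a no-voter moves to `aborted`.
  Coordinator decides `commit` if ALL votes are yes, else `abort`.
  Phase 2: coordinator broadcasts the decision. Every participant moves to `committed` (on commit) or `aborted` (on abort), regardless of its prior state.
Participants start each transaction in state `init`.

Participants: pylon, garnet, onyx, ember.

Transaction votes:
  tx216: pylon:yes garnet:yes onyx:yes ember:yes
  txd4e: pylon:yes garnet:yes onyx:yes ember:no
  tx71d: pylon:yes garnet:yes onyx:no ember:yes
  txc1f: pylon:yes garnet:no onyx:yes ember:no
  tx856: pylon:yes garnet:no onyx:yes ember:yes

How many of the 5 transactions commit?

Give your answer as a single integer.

Answer: 1

Derivation:
tx216: all yes -> commit (commits=1)
txd4e: no from ember -> abort (commits=1)
tx71d: no from onyx -> abort (commits=1)
txc1f: no from garnet, ember -> abort (commits=1)
tx856: no from garnet -> abort (commits=1)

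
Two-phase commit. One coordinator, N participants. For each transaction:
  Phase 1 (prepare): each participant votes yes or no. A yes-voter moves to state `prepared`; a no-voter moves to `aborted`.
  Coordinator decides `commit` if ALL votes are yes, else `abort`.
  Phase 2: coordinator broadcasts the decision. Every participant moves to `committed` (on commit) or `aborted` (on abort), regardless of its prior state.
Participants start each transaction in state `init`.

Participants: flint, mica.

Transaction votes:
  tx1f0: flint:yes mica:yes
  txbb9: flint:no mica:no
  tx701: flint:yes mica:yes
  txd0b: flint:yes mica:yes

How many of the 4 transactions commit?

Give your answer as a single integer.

Answer: 3

Derivation:
tx1f0: all yes -> commit (commits=1)
txbb9: no from flint, mica -> abort (commits=1)
tx701: all yes -> commit (commits=2)
txd0b: all yes -> commit (commits=3)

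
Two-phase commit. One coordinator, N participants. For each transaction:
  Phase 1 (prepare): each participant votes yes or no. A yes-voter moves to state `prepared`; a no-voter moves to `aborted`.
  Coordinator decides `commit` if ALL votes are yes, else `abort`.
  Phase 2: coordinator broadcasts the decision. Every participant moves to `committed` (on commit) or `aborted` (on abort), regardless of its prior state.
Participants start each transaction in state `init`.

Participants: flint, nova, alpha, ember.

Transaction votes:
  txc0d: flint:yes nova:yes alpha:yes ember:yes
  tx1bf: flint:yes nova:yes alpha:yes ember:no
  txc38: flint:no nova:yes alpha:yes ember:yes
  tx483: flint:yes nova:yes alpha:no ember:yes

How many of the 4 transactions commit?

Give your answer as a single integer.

txc0d: all yes -> commit (commits=1)
tx1bf: no from ember -> abort (commits=1)
txc38: no from flint -> abort (commits=1)
tx483: no from alpha -> abort (commits=1)

Answer: 1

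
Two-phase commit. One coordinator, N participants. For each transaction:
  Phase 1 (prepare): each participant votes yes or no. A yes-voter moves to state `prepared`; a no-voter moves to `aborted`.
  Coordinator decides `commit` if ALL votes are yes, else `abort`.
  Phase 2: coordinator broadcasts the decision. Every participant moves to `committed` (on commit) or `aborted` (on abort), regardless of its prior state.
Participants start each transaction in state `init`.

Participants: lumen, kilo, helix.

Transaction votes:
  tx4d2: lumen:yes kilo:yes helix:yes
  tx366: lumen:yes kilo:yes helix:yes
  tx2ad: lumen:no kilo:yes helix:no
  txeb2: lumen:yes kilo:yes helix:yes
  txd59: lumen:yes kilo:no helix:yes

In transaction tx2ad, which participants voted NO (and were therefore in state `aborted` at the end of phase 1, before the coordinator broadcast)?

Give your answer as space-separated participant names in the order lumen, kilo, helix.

Txn tx2ad phase 1: lumen no -> aborted; kilo yes -> prepared; helix no -> aborted

Answer: lumen helix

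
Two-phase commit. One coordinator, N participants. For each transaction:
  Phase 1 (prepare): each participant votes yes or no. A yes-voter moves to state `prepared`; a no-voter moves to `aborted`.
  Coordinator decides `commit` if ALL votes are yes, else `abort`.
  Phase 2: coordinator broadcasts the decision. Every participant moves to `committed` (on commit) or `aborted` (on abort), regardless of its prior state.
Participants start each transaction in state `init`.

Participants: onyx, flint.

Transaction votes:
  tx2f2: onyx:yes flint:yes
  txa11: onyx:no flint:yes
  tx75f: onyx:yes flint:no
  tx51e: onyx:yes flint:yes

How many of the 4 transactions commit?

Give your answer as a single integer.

Answer: 2

Derivation:
tx2f2: all yes -> commit (commits=1)
txa11: no from onyx -> abort (commits=1)
tx75f: no from flint -> abort (commits=1)
tx51e: all yes -> commit (commits=2)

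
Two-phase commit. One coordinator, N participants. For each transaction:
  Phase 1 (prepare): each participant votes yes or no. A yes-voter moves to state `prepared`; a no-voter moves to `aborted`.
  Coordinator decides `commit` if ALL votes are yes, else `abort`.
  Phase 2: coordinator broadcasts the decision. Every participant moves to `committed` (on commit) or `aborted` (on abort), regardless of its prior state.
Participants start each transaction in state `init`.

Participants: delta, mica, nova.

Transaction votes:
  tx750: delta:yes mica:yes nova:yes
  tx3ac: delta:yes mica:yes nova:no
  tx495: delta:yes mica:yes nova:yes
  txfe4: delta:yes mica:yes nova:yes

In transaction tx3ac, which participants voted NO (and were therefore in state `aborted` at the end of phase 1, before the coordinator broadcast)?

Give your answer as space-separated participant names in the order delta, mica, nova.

Answer: nova

Derivation:
Txn tx3ac phase 1: delta yes -> prepared; mica yes -> prepared; nova no -> aborted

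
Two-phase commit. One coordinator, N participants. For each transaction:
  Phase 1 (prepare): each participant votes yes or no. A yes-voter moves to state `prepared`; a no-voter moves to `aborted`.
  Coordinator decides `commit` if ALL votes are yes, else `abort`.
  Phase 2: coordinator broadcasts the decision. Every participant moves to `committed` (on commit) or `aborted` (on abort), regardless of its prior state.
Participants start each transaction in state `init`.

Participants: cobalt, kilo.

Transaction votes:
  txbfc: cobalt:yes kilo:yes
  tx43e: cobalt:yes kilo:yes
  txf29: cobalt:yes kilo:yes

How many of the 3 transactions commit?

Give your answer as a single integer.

txbfc: all yes -> commit (commits=1)
tx43e: all yes -> commit (commits=2)
txf29: all yes -> commit (commits=3)

Answer: 3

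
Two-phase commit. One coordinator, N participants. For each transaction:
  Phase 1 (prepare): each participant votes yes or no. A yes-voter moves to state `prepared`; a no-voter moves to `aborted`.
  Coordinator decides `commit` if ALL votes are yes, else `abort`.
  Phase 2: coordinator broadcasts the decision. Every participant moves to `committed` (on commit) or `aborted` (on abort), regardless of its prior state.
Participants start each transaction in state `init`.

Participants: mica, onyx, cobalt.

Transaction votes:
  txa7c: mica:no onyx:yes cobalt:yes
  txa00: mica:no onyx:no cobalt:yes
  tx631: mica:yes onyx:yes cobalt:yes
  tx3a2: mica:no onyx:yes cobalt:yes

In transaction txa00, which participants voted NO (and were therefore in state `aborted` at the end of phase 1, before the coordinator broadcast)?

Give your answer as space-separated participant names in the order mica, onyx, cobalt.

Txn txa00 phase 1: mica no -> aborted; onyx no -> aborted; cobalt yes -> prepared

Answer: mica onyx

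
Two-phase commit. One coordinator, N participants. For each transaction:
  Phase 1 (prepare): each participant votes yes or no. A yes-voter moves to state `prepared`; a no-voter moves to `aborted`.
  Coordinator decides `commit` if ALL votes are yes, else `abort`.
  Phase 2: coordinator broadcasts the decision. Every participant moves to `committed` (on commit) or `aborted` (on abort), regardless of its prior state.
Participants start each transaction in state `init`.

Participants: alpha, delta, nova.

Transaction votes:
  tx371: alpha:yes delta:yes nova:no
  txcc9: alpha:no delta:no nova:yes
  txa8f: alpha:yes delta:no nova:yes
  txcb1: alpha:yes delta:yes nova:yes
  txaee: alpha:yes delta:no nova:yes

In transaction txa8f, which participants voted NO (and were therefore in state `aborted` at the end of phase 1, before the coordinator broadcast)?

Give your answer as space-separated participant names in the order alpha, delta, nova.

Answer: delta

Derivation:
Txn txa8f phase 1: alpha yes -> prepared; delta no -> aborted; nova yes -> prepared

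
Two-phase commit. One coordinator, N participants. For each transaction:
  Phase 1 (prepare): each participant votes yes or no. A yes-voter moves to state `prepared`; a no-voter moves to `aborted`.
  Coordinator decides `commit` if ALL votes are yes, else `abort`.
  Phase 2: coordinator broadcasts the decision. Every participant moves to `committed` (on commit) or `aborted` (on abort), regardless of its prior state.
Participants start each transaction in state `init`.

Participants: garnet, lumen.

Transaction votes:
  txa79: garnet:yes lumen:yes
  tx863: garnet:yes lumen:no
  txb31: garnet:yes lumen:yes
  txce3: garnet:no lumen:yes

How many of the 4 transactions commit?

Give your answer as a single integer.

txa79: all yes -> commit (commits=1)
tx863: no from lumen -> abort (commits=1)
txb31: all yes -> commit (commits=2)
txce3: no from garnet -> abort (commits=2)

Answer: 2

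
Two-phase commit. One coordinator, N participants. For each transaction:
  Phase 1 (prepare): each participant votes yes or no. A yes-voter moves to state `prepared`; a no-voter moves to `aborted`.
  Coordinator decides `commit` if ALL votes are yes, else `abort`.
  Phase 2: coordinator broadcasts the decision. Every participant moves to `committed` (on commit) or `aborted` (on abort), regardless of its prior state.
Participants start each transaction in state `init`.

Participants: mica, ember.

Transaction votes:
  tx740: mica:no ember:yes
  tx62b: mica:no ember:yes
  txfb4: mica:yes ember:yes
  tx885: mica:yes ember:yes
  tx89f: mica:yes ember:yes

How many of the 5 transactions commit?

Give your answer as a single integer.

tx740: no from mica -> abort (commits=0)
tx62b: no from mica -> abort (commits=0)
txfb4: all yes -> commit (commits=1)
tx885: all yes -> commit (commits=2)
tx89f: all yes -> commit (commits=3)

Answer: 3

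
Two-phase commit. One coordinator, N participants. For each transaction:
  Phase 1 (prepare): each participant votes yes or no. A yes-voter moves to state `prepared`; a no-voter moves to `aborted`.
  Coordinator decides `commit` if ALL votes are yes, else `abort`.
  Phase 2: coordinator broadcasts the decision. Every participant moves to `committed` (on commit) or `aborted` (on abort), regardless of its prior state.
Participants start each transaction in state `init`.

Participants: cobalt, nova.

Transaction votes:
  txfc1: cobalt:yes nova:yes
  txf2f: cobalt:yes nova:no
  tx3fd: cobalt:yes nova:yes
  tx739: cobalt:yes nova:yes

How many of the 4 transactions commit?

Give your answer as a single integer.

Answer: 3

Derivation:
txfc1: all yes -> commit (commits=1)
txf2f: no from nova -> abort (commits=1)
tx3fd: all yes -> commit (commits=2)
tx739: all yes -> commit (commits=3)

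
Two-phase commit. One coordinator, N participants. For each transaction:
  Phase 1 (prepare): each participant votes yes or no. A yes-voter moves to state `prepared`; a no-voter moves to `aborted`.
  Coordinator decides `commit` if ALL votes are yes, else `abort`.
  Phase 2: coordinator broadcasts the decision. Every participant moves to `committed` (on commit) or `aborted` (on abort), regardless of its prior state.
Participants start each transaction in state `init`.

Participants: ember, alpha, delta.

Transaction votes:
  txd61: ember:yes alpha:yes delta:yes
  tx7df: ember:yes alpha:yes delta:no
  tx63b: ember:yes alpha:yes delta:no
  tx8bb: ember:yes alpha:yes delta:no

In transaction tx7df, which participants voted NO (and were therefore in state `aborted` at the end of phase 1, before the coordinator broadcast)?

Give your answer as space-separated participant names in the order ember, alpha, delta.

Txn tx7df phase 1: ember yes -> prepared; alpha yes -> prepared; delta no -> aborted

Answer: delta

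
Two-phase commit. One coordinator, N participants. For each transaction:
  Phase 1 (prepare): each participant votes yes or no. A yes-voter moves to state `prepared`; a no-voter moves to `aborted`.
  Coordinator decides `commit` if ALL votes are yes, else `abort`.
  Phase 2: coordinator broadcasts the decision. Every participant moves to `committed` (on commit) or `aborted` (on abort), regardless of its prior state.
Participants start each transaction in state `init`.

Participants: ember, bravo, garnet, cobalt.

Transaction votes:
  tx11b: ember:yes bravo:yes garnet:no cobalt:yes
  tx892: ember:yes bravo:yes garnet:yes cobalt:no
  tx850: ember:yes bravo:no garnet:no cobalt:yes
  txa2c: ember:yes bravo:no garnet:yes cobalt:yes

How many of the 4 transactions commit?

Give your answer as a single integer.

tx11b: no from garnet -> abort (commits=0)
tx892: no from cobalt -> abort (commits=0)
tx850: no from bravo, garnet -> abort (commits=0)
txa2c: no from bravo -> abort (commits=0)

Answer: 0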